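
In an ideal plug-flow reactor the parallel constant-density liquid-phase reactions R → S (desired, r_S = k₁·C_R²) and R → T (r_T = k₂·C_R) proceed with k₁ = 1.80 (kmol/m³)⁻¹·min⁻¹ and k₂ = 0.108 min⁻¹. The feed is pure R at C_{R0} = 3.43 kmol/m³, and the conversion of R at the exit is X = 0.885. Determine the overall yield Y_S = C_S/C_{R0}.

C_R = C_{R0}(1−X) = 0.3944 kmol/m³.
Along a PFR/batch, dC_T/dC_R = −r_T/(r_S+r_T) = −k₂/(k₂+k₁·C_R).
Integrating from C_{R0} to C_R: C_T = (0.108/1.80)·ln[(0.108+1.80·3.43)/(0.108+1.80·0.394)] = 0.06000·ln(6.282/0.8180) = 0.1223 kmol/m³.
Then C_S = (C_{R0}−C_R) − C_T = 3.036 − 0.1223 = 2.913 kmol/m³.
Y_S = C_S/C_{R0} = 2.913/3.43 = 0.849.

0.849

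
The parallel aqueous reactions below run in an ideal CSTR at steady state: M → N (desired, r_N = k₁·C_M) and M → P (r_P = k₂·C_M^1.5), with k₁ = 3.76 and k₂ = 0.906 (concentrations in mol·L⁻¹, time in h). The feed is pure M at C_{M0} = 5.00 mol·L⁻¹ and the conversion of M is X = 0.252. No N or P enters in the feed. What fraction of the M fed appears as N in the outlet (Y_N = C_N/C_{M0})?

0.172

Exit C_M = C_{M0}(1−X) = 5.00×0.748 = 3.740 mol·L⁻¹.
A CSTR operates uniformly at the exit composition, giving r_N = 14.06 and r_P = 6.553 (each k·C_M^n at C_M = 3.740).
Fraction of consumed M going to N: r_N/(r_N+r_P) = 0.6821.
C_N = 0.6821·C_{M0}·X = 0.6821×5.00×0.252 = 0.859 mol·L⁻¹; Y_N = C_N/C_{M0} = 0.172.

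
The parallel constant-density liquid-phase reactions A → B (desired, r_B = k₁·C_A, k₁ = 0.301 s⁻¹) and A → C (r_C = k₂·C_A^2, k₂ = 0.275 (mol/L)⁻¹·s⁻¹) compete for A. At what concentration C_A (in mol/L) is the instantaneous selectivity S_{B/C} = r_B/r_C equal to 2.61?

S_{B/C} = (k₁/k₂)·C_A⁻¹ ⇒ C_A = (S·k₂/k₁)^(-1).
= (2.61×0.275/0.301)^(-1) = (2.385)^(-1) = 0.419 mol/L.

0.419 mol/L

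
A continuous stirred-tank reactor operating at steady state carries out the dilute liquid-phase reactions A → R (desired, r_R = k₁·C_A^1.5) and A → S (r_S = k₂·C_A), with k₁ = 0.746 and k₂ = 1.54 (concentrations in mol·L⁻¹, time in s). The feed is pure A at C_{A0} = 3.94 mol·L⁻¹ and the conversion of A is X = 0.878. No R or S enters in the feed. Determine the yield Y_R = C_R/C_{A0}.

Exit C_A = C_{A0}(1−X) = 3.94×0.122 = 0.4807 mol·L⁻¹.
A CSTR operates uniformly at the exit composition, giving r_R = 0.2486 and r_S = 0.7402 (each k·C_A^n at C_A = 0.4807).
Fraction of consumed A going to R: r_R/(r_R+r_S) = 0.2514.
C_R = 0.2514·C_{A0}·X = 0.2514×3.94×0.878 = 0.870 mol·L⁻¹; Y_R = C_R/C_{A0} = 0.221.

0.221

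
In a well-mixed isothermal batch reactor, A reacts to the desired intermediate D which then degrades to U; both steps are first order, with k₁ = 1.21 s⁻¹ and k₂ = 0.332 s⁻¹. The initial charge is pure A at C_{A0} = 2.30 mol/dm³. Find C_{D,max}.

Evaluating C_D at t_opt = ln(k₂/k₁)/(k₂−k₁) gives C_{D,max}/C_{A0} = (k₁/k₂)^[k₂/(k₂−k₁)].
= (1.21/0.332)^(0.332/(0.332−1.21)) = (3.645)^(-0.3781) = 0.6132.
C_{D,max} = 0.6132×2.30 = 1.41 mol/dm³.

1.41 mol/dm³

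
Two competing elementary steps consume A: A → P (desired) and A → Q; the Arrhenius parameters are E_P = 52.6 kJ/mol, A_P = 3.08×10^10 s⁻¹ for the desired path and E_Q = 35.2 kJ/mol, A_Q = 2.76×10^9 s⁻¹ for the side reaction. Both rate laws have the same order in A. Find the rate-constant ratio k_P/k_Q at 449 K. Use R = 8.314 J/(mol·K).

k_P/k_Q = (A_P/A_Q)·exp[−(E_P−E_Q)/(RT)] = (A_P/A_Q)·exp[(E_Q−E_P)/(RT)].
(E_Q−E_P)/(RT) = (35.2−52.6)×10³/(8.314×449) = -17400/3733 = -4.661.
k_P/k_Q = (3.08×10^10/2.76×10^9)·exp(-4.661) = 11.16 × 0.009456 = 0.106.

0.106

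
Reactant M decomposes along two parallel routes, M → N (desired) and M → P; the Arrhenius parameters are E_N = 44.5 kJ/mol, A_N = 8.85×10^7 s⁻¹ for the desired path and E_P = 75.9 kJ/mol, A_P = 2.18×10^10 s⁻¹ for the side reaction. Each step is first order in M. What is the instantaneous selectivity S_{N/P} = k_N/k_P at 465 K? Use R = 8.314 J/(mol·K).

Since both paths have the same order in M, the concentration cancels and S_{N/P} = k_N/k_P = (A_N/A_P)·exp[(E_P−E_N)/(RT)].
(E_P−E_N)/(RT) = (75.9−44.5)×10³/(8.314×465) = 31400/3866 = 8.122.
k_N/k_P = (8.85×10^7/2.18×10^10)·exp(8.122) = 0.004060 × 3368 = 13.7.
Since E_N < E_P, lowering the temperature improves selectivity toward N.

13.7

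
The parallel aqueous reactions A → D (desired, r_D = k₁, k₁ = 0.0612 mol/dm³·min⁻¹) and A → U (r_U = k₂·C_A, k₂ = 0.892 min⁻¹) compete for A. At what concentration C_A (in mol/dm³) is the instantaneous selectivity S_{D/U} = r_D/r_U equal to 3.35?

0.0205 mol/dm³

S_{D/U} = (k₁/k₂)·C_A⁻¹ ⇒ C_A = (S·k₂/k₁)^(-1).
= (3.35×0.892/0.0612)^(-1) = (48.83)^(-1) = 0.0205 mol/dm³.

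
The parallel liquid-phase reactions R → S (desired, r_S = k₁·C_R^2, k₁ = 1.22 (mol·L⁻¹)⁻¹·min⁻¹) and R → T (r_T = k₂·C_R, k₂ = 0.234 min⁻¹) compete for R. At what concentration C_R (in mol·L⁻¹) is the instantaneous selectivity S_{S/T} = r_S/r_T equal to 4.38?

0.840 mol·L⁻¹

S_{S/T} = (k₁/k₂)·C_R ⇒ C_R = S·k₂/k₁.
= 4.38×0.234/1.22 = 0.840 mol·L⁻¹.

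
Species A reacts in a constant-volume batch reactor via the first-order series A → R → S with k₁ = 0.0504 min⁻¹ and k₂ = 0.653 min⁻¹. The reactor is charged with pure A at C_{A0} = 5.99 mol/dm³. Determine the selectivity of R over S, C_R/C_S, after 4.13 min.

The intermediate concentration in a first-order A→B→C sequence is C_R = k₁C_{A0}(e^(−k₁t) − e^(−k₂t))/(k₂−k₁).
e^(−k₁t) = e^(−0.0504×4.13) = e^(−0.2082) = 0.8121; e^(−k₂t) = e^(−2.697) = 0.06741.
C_R = 0.0504×5.99/(0.653−0.0504) × (0.8121−0.06741) = 0.5010×0.7447 = 0.3731 mol/dm³.
C_A = C_{A0}e^(−k₁t) = 4.864 mol/dm³, so C_S = C_{A0}−C_A−C_R = 0.7525 mol/dm³; C_R/C_S = 0.496.

0.496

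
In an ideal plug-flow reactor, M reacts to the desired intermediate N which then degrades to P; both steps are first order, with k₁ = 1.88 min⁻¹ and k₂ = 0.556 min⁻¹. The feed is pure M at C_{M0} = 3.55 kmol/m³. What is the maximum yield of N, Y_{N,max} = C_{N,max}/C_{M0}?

0.600

At the optimum, C_{N,max}/C_{M0} = (k₁/k₂)^[k₂/(k₂−k₁)].
= (1.88/0.556)^(0.556/(0.556−1.88)) = (3.381)^(-0.4199) = 0.5995.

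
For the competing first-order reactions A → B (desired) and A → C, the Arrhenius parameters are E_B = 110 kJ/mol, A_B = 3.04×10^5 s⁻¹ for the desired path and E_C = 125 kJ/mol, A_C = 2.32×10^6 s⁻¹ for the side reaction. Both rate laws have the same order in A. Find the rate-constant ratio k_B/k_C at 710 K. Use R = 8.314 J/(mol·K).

k_B/k_C = (A_B/A_C)·exp[−(E_B−E_C)/(RT)] = (A_B/A_C)·exp[(E_C−E_B)/(RT)].
(E_C−E_B)/(RT) = (125−110)×10³/(8.314×710) = 15000/5903 = 2.541.
k_B/k_C = (3.04×10^5/2.32×10^6)·exp(2.541) = 0.1310 × 12.69 = 1.66.

1.66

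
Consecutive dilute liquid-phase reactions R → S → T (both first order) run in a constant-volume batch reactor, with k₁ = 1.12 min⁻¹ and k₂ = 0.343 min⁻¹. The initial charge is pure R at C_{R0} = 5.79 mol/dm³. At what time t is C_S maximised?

The intermediate peaks when r₁ = r₂, i.e. k₁e^(−k₁t) = k₂e^(−k₂t), giving t_opt = ln(k₂/k₁)/(k₂−k₁).
= ln(0.343/1.12)/(0.343−1.12) = ln(0.3063)/-0.7770 = -1.183/-0.7770 = 1.52 min.

1.52 min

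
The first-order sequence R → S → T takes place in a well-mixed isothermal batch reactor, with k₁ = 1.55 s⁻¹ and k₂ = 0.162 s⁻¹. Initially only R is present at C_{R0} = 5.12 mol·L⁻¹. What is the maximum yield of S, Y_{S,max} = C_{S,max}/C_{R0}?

For a first-order series the maximum intermediate yield is C_{S,max}/C_{R0} = (k₁/k₂)^[k₂/(k₂−k₁)].
= (1.55/0.162)^(0.162/(0.162−1.55)) = (9.568)^(-0.1167) = 0.7683.

0.768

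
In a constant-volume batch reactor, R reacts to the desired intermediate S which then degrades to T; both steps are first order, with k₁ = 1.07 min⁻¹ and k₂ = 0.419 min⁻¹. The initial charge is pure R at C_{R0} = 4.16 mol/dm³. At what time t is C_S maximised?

The intermediate peaks when r₁ = r₂, i.e. k₁e^(−k₁t) = k₂e^(−k₂t), giving t_opt = ln(k₂/k₁)/(k₂−k₁).
= ln(0.419/1.07)/(0.419−1.07) = ln(0.3916)/-0.6510 = -0.9375/-0.6510 = 1.44 min.

1.44 min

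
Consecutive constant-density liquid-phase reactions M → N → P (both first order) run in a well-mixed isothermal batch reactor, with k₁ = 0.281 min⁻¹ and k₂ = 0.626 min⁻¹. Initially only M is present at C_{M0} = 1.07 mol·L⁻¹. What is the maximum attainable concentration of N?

0.250 mol·L⁻¹

For a first-order series the maximum intermediate yield is C_{N,max}/C_{M0} = (k₁/k₂)^[k₂/(k₂−k₁)].
= (0.281/0.626)^(0.626/(0.626−0.281)) = (0.4489)^(1.814) = 0.2338.
C_{N,max} = 0.2338×1.07 = 0.250 mol·L⁻¹.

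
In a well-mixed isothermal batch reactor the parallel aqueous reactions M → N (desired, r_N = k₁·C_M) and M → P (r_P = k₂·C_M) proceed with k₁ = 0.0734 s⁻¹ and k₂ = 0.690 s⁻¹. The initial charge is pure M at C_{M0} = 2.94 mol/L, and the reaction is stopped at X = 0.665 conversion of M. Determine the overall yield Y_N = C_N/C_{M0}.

C_M = C_{M0}(1−X) = 0.9849 mol/L.
Both paths are first order in M, so the instantaneous fraction to N is constant: dC_N/d(−C_M) = k₁/(k₁+k₂) = 0.09615.
C_N = 0.09615·(C_{M0}−C_M) = 0.09615×1.955 = 0.188 mol/L.
Y_N = C_N/C_{M0} = 0.1880/2.94 = 0.0639.

0.0639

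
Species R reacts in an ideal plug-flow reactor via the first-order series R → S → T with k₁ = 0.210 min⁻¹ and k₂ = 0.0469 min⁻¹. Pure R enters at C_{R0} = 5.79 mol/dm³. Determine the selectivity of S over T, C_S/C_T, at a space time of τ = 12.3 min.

2.10

The intermediate concentration in a first-order A→B→C sequence is C_S = k₁C_{R0}(e^(−k₁τ) − e^(−k₂τ))/(k₂−k₁).
e^(−k₁τ) = e^(−0.210×12.3) = e^(−2.583) = 0.07555; e^(−k₂τ) = e^(−0.5769) = 0.5617.
C_S = 0.210×5.79/(0.0469−0.210) × (0.07555−0.5617) = (-7.455)×(-0.4861) = 3.624 mol/dm³.
C_R = C_{R0}e^(−k₁τ) = 0.4374 mol/dm³, so C_T = C_{R0}−C_R−C_S = 1.729 mol/dm³; C_S/C_T = 2.10.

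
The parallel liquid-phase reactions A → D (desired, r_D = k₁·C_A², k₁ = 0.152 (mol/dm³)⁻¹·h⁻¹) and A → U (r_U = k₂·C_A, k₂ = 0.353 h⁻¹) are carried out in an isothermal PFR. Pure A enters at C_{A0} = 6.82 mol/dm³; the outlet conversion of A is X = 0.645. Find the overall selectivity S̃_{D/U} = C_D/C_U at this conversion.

1.89

C_A = C_{A0}(1−X) = 2.421 mol/dm³.
Along a PFR/batch, dC_U/dC_A = −r_U/(r_D+r_U) = −k₂/(k₂+k₁·C_A).
Integrating from C_{A0} to C_A: C_U = (0.353/0.152)·ln[(0.353+0.152·6.82)/(0.353+0.152·2.42)] = 2.322·ln(1.390/0.7210) = 1.524 mol/dm³.
Then C_D = (C_{A0}−C_A) − C_U = 4.399 − 1.524 = 2.875 mol/dm³.
S̃_{D/U} = C_D/C_U = 2.875/1.524 = 1.89.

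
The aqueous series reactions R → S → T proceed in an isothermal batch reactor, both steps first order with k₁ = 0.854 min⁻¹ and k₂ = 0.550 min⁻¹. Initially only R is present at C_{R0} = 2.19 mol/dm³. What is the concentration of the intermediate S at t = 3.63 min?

The intermediate concentration in a first-order A→B→C sequence is C_S = k₁C_{R0}(e^(−k₁t) − e^(−k₂t))/(k₂−k₁).
e^(−k₁t) = e^(−0.854×3.63) = e^(−3.100) = 0.04505; e^(−k₂t) = e^(−1.997) = 0.1358.
C_S = 0.854×2.19/(0.550−0.854) × (0.04505−0.1358) = (-6.152)×(-0.09076) = 0.5584 mol/dm³.

0.558 mol/dm³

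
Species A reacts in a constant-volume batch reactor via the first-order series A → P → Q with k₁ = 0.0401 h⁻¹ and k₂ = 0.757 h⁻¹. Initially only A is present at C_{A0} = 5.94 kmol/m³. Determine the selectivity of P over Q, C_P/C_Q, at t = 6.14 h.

0.247

For first-order series with pure A initially, C_P(t) = k₁C_{A0}/(k₂−k₁)·(e^(−k₁t) − e^(−k₂t)).
e^(−k₁t) = e^(−0.0401×6.14) = e^(−0.2462) = 0.7818; e^(−k₂t) = e^(−4.648) = 0.009581.
C_P = 0.0401×5.94/(0.757−0.0401) × (0.7818−0.009581) = 0.3323×0.7722 = 0.2566 kmol/m³.
C_A = C_{A0}e^(−k₁t) = 4.644 kmol/m³, so C_Q = C_{A0}−C_A−C_P = 1.040 kmol/m³; C_P/C_Q = 0.247.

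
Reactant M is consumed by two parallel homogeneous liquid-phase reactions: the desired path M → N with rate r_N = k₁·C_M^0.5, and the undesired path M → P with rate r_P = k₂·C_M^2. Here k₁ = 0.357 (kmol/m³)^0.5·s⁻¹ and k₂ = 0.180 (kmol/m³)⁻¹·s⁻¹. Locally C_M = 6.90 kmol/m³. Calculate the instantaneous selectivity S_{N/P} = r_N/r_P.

0.109

S_{N/P} = r_N/r_P = (k₁·C_M^0.5)/(k₂·C_M^2) = (k₁/k₂)·C_M^-1.5.
= (0.357×6.900^0.5) / (0.180×6.900^2) = 0.9378/8.570 = 0.109.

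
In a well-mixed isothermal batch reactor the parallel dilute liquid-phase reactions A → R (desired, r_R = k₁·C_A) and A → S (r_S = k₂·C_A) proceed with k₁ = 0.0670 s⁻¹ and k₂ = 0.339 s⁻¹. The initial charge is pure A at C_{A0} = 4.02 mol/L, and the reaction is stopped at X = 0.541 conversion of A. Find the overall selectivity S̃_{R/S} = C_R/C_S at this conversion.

C_A = C_{A0}(1−X) = 1.845 mol/L.
Both paths are first order in A, so the instantaneous fraction to R is constant: dC_R/d(−C_A) = k₁/(k₁+k₂) = 0.1650.
C_R = 0.1650·(C_{A0}−C_A) = 0.1650×2.175 = 0.359 mol/L.
C_S = (C_{A0}−C_A)−C_R = 1.816 mol/L; S̃_{R/S} = 0.3589/1.816 = 0.198.

0.198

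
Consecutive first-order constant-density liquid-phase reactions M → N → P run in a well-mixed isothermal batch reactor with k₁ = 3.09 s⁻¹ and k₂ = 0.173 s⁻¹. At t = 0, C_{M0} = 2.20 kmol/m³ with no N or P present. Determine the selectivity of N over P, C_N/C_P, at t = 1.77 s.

For first-order series with pure M initially, C_N(t) = k₁C_{M0}/(k₂−k₁)·(e^(−k₁t) − e^(−k₂t)).
e^(−k₁t) = e^(−3.09×1.77) = e^(−5.469) = 0.004214; e^(−k₂t) = e^(−0.3062) = 0.7362.
C_N = 3.09×2.20/(0.173−3.09) × (0.004214−0.7362) = (-2.330)×(-0.7320) = 1.706 kmol/m³.
C_M = C_{M0}e^(−k₁t) = 0.009271 kmol/m³, so C_P = C_{M0}−C_M−C_N = 0.4848 kmol/m³; C_N/C_P = 3.52.

3.52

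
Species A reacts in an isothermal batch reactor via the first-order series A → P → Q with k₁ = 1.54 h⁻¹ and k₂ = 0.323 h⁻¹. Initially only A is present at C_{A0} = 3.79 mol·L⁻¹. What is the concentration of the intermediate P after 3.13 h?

For first-order series with pure A initially, C_P(t) = k₁C_{A0}/(k₂−k₁)·(e^(−k₁t) − e^(−k₂t)).
e^(−k₁t) = e^(−1.54×3.13) = e^(−4.820) = 0.008065; e^(−k₂t) = e^(−1.011) = 0.3639.
C_P = 1.54×3.79/(0.323−1.54) × (0.008065−0.3639) = (-4.796)×(-0.3558) = 1.706 mol·L⁻¹.

1.71 mol·L⁻¹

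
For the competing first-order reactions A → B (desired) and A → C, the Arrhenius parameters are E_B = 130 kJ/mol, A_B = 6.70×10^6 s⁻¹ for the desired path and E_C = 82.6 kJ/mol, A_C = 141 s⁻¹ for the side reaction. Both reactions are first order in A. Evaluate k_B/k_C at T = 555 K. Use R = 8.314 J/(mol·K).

1.64

With equal orders, S_{B/C} = k_B/k_C = (A_B/A_C)·exp[(E_C−E_B)/(RT)].
(E_C−E_B)/(RT) = (82.6−130)×10³/(8.314×555) = -47400/4614 = -10.27.
k_B/k_C = (6.70×10^6/141)·exp(-10.27) = 47518 × 3.457×10^-5 = 1.64.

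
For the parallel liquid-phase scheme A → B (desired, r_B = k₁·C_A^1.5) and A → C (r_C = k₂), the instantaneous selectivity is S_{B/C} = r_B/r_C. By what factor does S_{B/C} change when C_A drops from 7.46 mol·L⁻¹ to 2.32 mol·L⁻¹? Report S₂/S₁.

0.173

S_{B/C} = (k₁/k₂)·C_A^1.5, so S₂/S₁ = (C_{A,2}/C_{A,1})^1.5.
= (2.32/7.46)^1.5 = (0.3110)^1.5 = 0.173.
Selectivity toward B falls as C_A falls — high-concentration operation is favoured.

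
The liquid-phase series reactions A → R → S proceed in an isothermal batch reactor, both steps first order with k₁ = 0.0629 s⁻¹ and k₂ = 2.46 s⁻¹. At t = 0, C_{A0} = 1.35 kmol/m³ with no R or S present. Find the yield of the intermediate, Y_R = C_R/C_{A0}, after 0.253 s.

0.0117

For first-order series with pure A initially, C_R(t) = k₁C_{A0}/(k₂−k₁)·(e^(−k₁t) − e^(−k₂t)).
e^(−k₁t) = e^(−0.0629×0.253) = e^(−0.01591) = 0.9842; e^(−k₂t) = e^(−0.6224) = 0.5367.
C_R = 0.0629×1.35/(2.46−0.0629) × (0.9842−0.5367) = 0.03542×0.4475 = 0.01585 kmol/m³.
Y_R = C_R/C_{A0} = 0.01585/1.35 = 0.0117.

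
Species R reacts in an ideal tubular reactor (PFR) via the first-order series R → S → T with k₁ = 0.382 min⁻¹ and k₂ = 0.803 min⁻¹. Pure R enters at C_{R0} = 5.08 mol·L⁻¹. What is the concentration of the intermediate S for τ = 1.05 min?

1.10 mol·L⁻¹

The intermediate concentration in a first-order A→B→C sequence is C_S = k₁C_{R0}(e^(−k₁τ) − e^(−k₂τ))/(k₂−k₁).
e^(−k₁τ) = e^(−0.382×1.05) = e^(−0.4011) = 0.6696; e^(−k₂τ) = e^(−0.8432) = 0.4304.
C_S = 0.382×5.08/(0.803−0.382) × (0.6696−0.4304) = 4.609×0.2392 = 1.103 mol·L⁻¹.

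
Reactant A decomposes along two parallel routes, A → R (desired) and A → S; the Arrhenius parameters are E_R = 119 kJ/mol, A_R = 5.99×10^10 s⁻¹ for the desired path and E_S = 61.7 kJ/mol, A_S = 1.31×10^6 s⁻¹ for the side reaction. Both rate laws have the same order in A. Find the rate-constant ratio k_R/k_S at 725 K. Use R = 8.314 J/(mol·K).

3.40

With equal orders, S_{R/S} = k_R/k_S = (A_R/A_S)·exp[(E_S−E_R)/(RT)].
(E_S−E_R)/(RT) = (61.7−119)×10³/(8.314×725) = -57300/6028 = -9.506.
k_R/k_S = (5.99×10^10/1.31×10^6)·exp(-9.506) = 45725 × 7.439×10^-5 = 3.40.
Since E_R > E_S, raising the temperature improves selectivity toward R.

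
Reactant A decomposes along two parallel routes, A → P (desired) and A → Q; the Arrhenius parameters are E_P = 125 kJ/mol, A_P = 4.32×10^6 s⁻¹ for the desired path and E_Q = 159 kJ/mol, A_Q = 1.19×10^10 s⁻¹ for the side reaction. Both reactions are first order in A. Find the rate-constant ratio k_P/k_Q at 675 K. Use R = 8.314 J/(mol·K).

Since both paths have the same order in A, the concentration cancels and S_{P/Q} = k_P/k_Q = (A_P/A_Q)·exp[(E_Q−E_P)/(RT)].
(E_Q−E_P)/(RT) = (159−125)×10³/(8.314×675) = 34000/5612 = 6.059.
k_P/k_Q = (4.32×10^6/1.19×10^10)·exp(6.059) = 3.630×10^-4 × 427.7 = 0.155.
Since E_P < E_Q, lowering the temperature improves selectivity toward P.

0.155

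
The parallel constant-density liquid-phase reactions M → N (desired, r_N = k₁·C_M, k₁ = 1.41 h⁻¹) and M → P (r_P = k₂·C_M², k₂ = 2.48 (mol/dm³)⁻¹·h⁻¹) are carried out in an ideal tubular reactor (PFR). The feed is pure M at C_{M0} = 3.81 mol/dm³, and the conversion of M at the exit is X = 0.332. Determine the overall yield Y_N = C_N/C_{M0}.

C_M = C_{M0}(1−X) = 2.545 mol/dm³.
Along a PFR/batch, dC_N/dC_M = −r_N/(r_N+r_P) = −k₁/(k₁+k₂·C_M).
Integrating from C_{M0} to C_M: C_N = (1.41/2.48)·ln[(1.41+2.48·3.81)/(1.41+2.48·2.55)] = 0.5685·ln(10.86/7.722) = 0.1938 mol/dm³.
Y_N = C_N/C_{M0} = 0.1938/3.81 = 0.0509.

0.0509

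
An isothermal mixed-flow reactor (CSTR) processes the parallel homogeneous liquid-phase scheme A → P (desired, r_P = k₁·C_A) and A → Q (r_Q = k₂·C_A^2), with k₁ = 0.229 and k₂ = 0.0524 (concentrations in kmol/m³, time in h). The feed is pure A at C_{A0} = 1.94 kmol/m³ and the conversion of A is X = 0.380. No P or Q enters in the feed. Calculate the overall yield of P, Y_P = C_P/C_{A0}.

0.298

Exit C_A = C_{A0}(1−X) = 1.94×0.620 = 1.203 kmol/m³.
A CSTR operates uniformly at the exit composition, giving r_P = 0.2754 and r_Q = 0.07581 (each k·C_A^n at C_A = 1.203).
Fraction of consumed A going to P: r_P/(r_P+r_Q) = 0.7842.
C_P = 0.7842·C_{A0}·X = 0.7842×1.94×0.380 = 0.578 kmol/m³; Y_P = C_P/C_{A0} = 0.298.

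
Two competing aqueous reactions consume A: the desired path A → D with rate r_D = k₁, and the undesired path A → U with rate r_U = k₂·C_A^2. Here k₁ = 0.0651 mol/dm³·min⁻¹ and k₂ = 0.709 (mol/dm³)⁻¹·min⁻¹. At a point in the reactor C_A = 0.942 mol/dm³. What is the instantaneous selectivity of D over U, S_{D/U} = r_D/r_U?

0.103

S_{D/U} = r_D/r_U = (k₁)/(k₂·C_A^2) = (k₁/k₂)·C_A^-2.
= (0.0651) / (0.709×0.9420^2) = 0.06510/0.6291 = 0.103.
The undesired path is higher order in A, so low C_A (CSTR or dilute feed) favours D.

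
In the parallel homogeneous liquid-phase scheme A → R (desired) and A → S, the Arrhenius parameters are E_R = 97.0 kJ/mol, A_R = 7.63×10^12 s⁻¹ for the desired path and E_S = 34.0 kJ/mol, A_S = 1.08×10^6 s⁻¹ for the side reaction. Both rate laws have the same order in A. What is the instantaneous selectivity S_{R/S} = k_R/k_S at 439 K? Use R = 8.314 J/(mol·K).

0.225

k_R/k_S = (A_R/A_S)·exp[−(E_R−E_S)/(RT)] = (A_R/A_S)·exp[(E_S−E_R)/(RT)].
(E_S−E_R)/(RT) = (34.0−97.0)×10³/(8.314×439) = -63000/3650 = -17.26.
k_R/k_S = (7.63×10^12/1.08×10^6)·exp(-17.26) = 7.065×10^6 × 3.189×10^-8 = 0.225.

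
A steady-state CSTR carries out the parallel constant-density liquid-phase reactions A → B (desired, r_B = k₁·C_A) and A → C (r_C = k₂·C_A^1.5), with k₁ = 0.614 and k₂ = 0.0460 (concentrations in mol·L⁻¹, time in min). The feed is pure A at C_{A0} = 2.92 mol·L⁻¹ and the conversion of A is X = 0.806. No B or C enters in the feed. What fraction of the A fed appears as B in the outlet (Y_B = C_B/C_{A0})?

0.763

Exit C_A = C_{A0}(1−X) = 2.92×0.194 = 0.5665 mol·L⁻¹.
In a CSTR the entire volume is at exit conditions, so r_B = 0.614×0.5665 = 0.3478 and r_C = 0.0460×0.5665^1.5 = 0.01961.
Fraction of consumed A going to B: r_B/(r_B+r_C) = 0.9466.
C_B = 0.9466·C_{A0}·X = 0.9466×2.92×0.806 = 2.23 mol·L⁻¹; Y_B = C_B/C_{A0} = 0.763.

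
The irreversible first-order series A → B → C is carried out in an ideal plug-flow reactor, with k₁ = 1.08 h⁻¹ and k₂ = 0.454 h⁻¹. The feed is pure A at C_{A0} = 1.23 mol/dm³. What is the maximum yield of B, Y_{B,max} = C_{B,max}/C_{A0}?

0.533

For a first-order series the maximum intermediate yield is C_{B,max}/C_{A0} = (k₁/k₂)^[k₂/(k₂−k₁)].
= (1.08/0.454)^(0.454/(0.454−1.08)) = (2.379)^(-0.7252) = 0.5334.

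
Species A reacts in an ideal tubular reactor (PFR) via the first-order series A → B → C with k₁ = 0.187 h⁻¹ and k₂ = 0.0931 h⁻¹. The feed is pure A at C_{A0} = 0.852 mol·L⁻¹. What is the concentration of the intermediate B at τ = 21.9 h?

0.193 mol·L⁻¹

For first-order series with pure A initially, C_B(τ) = k₁C_{A0}/(k₂−k₁)·(e^(−k₁τ) − e^(−k₂τ)).
e^(−k₁τ) = e^(−0.187×21.9) = e^(−4.095) = 0.01665; e^(−k₂τ) = e^(−2.039) = 0.1302.
C_B = 0.187×0.852/(0.0931−0.187) × (0.01665−0.1302) = (-1.697)×(-0.1135) = 0.1926 mol·L⁻¹.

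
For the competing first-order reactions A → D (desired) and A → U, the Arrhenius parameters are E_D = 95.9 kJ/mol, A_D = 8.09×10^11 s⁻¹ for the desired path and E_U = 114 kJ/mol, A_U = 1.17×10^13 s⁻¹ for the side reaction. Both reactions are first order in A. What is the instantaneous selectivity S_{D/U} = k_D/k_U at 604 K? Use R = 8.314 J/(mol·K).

2.54

With equal orders, S_{D/U} = k_D/k_U = (A_D/A_U)·exp[(E_U−E_D)/(RT)].
(E_U−E_D)/(RT) = (114−95.9)×10³/(8.314×604) = 18100/5022 = 3.604.
k_D/k_U = (8.09×10^11/1.17×10^13)·exp(3.604) = 0.06915 × 36.76 = 2.54.
Since E_D < E_U, lowering the temperature improves selectivity toward D.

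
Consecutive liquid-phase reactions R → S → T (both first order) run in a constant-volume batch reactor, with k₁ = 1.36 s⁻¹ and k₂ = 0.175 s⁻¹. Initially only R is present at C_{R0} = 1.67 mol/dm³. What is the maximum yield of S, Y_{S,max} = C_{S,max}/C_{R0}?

0.739

For a first-order series the maximum intermediate yield is C_{S,max}/C_{R0} = (k₁/k₂)^[k₂/(k₂−k₁)].
= (1.36/0.175)^(0.175/(0.175−1.36)) = (7.771)^(-0.1477) = 0.7387.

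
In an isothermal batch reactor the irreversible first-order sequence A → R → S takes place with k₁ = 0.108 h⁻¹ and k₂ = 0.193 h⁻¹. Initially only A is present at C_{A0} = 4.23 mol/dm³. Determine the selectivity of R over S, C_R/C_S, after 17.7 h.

Solving the coupled first-order balances gives C_R(t) = [k₁/(k₂−k₁)]·C_{A0}·(e^(−k₁t) − e^(−k₂t)).
e^(−k₁t) = e^(−0.108×17.7) = e^(−1.912) = 0.1478; e^(−k₂t) = e^(−3.416) = 0.03284.
C_R = 0.108×4.23/(0.193−0.108) × (0.1478−0.03284) = 5.375×0.1150 = 0.6181 mol/dm³.
C_A = C_{A0}e^(−k₁t) = 0.6254 mol/dm³, so C_S = C_{A0}−C_A−C_R = 2.987 mol/dm³; C_R/C_S = 0.207.

0.207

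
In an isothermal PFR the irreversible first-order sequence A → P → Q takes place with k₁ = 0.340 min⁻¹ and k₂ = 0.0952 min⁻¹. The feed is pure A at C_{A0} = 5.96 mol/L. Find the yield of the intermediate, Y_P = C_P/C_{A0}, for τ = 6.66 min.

0.592

Solving the coupled first-order balances gives C_P(τ) = [k₁/(k₂−k₁)]·C_{A0}·(e^(−k₁τ) − e^(−k₂τ)).
e^(−k₁τ) = e^(−0.340×6.66) = e^(−2.264) = 0.1039; e^(−k₂τ) = e^(−0.6340) = 0.5304.
C_P = 0.340×5.96/(0.0952−0.340) × (0.1039−0.5304) = (-8.278)×(-0.4266) = 3.531 mol/L.
Y_P = C_P/C_{A0} = 3.531/5.96 = 0.592.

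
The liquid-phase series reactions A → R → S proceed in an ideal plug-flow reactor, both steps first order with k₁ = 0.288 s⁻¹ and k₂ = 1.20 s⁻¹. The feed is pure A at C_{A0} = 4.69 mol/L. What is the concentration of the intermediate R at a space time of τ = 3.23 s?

The intermediate concentration in a first-order A→B→C sequence is C_R = k₁C_{A0}(e^(−k₁τ) − e^(−k₂τ))/(k₂−k₁).
e^(−k₁τ) = e^(−0.288×3.23) = e^(−0.9302) = 0.3945; e^(−k₂τ) = e^(−3.876) = 0.02073.
C_R = 0.288×4.69/(1.20−0.288) × (0.3945−0.02073) = 1.481×0.3737 = 0.5535 mol/L.

0.554 mol/L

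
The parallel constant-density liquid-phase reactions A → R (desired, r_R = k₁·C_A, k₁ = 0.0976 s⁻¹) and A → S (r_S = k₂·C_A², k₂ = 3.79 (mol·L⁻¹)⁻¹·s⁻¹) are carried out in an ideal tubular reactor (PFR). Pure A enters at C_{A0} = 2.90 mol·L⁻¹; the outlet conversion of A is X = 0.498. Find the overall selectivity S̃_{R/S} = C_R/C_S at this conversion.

C_A = C_{A0}(1−X) = 1.456 mol·L⁻¹.
Along a PFR/batch, dC_R/dC_A = −r_R/(r_R+r_S) = −k₁/(k₁+k₂·C_A).
Integrating from C_{A0} to C_A: C_R = (0.0976/3.79)·ln[(0.0976+3.79·2.90)/(0.0976+3.79·1.46)] = 0.02575·ln(11.09/5.615) = 0.01752 mol·L⁻¹.
C_S = (C_{A0}−C_A)−C_R = 1.427 mol·L⁻¹; S̃_{R/S} = 0.01752/1.427 = 0.0123.

0.0123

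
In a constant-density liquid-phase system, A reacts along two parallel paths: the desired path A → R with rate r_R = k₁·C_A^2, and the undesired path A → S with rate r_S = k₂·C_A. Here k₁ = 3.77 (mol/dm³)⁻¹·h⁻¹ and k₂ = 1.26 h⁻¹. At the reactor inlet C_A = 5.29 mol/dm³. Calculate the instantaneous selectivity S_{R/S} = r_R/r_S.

S_{R/S} = r_R/r_S = (k₁·C_A^2)/(k₂·C_A) = (k₁/k₂)·C_A.
= (3.77×5.290^2) / (1.26×5.290) = 105.5/6.665 = 15.8.
Since the desired path is higher order in A, keeping C_A high (PFR or concentrated feed) favours R.

15.8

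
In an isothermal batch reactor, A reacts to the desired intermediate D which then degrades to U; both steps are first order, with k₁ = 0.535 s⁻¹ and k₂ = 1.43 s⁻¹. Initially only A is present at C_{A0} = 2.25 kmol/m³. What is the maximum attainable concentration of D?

Evaluating C_D at t_opt = ln(k₂/k₁)/(k₂−k₁) gives C_{D,max}/C_{A0} = (k₁/k₂)^[k₂/(k₂−k₁)].
= (0.535/1.43)^(1.43/(1.43−0.535)) = (0.3741)^(1.598) = 0.2079.
C_{D,max} = 0.2079×2.25 = 0.468 kmol/m³.

0.468 kmol/m³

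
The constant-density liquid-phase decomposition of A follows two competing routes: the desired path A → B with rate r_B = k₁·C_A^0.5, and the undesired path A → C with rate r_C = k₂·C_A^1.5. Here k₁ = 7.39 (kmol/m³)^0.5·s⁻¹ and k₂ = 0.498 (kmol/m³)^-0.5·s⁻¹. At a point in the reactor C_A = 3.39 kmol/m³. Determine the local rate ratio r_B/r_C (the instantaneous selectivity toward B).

4.38

S_{B/C} = r_B/r_C = (k₁·C_A^0.5)/(k₂·C_A^1.5) = (k₁/k₂)·C_A⁻¹.
= (7.39×3.390^0.5) / (0.498×3.390^1.5) = 13.61/3.108 = 4.38.
The undesired path is higher order in A, so low C_A (CSTR or dilute feed) favours B.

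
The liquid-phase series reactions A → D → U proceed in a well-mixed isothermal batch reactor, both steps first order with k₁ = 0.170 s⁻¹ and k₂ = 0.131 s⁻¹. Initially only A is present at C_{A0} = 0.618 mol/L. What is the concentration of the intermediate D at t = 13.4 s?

0.190 mol/L

The intermediate concentration in a first-order A→B→C sequence is C_D = k₁C_{A0}(e^(−k₁t) − e^(−k₂t))/(k₂−k₁).
e^(−k₁t) = e^(−0.170×13.4) = e^(−2.278) = 0.1025; e^(−k₂t) = e^(−1.755) = 0.1728.
C_D = 0.170×0.618/(0.131−0.170) × (0.1025−0.1728) = (-2.694)×(-0.07035) = 0.1895 mol/L.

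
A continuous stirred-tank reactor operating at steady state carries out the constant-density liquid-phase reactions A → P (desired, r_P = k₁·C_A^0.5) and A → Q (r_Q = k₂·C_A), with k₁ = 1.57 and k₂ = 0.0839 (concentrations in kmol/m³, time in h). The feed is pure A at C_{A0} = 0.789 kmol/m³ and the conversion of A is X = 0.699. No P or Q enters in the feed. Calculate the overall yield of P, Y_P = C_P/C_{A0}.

Exit C_A = C_{A0}(1−X) = 0.789×0.301 = 0.2375 kmol/m³.
Rates in a CSTR are evaluated at the outlet concentration: r_P = 1.57×0.2375^0.5 = 0.7651, r_Q = 0.0839×0.2375 = 0.01993.
Fraction of consumed A going to P: r_P/(r_P+r_Q) = 0.9746.
C_P = 0.9746·C_{A0}·X = 0.9746×0.789×0.699 = 0.538 kmol/m³; Y_P = C_P/C_{A0} = 0.681.

0.681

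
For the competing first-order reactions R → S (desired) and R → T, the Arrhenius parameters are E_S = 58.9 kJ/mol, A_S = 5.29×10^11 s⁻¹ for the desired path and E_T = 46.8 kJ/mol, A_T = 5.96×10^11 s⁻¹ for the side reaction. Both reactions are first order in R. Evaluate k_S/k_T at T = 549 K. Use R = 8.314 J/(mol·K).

0.0626

Since both paths have the same order in R, the concentration cancels and S_{S/T} = k_S/k_T = (A_S/A_T)·exp[(E_T−E_S)/(RT)].
(E_T−E_S)/(RT) = (46.8−58.9)×10³/(8.314×549) = -12100/4564 = -2.651.
k_S/k_T = (5.29×10^11/5.96×10^11)·exp(-2.651) = 0.8876 × 0.07058 = 0.0626.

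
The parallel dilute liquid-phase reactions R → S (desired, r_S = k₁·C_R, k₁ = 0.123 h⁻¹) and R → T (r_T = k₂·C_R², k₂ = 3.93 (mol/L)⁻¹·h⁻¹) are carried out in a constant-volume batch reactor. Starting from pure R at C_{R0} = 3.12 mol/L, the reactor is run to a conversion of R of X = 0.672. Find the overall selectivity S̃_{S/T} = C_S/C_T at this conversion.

0.0166

C_R = C_{R0}(1−X) = 1.023 mol/L.
Along a PFR/batch, dC_S/dC_R = −r_S/(r_S+r_T) = −k₁/(k₁+k₂·C_R).
Integrating from C_{R0} to C_R: C_S = (0.123/3.93)·ln[(0.123+3.93·3.12)/(0.123+3.93·1.02)] = 0.03130·ln(12.38/4.145) = 0.03426 mol/L.
C_T = (C_{R0}−C_R)−C_S = 2.062 mol/L; S̃_{S/T} = 0.03426/2.062 = 0.0166.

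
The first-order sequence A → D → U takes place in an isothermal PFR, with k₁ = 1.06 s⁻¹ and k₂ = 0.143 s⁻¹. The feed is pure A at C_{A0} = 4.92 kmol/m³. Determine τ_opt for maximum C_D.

2.18 s

For first-order series the maximum of C_D occurs at τ_opt = ln(k₂/k₁)/(k₂−k₁).
= ln(0.143/1.06)/(0.143−1.06) = ln(0.1349)/-0.9170 = -2.003/-0.9170 = 2.18 s.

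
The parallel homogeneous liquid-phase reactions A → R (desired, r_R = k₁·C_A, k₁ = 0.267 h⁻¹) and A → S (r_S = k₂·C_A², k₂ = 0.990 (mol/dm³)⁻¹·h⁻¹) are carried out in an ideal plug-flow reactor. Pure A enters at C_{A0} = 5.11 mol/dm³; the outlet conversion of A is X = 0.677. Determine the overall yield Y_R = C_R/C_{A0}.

C_A = C_{A0}(1−X) = 1.651 mol/dm³.
Along a PFR/batch, dC_R/dC_A = −r_R/(r_R+r_S) = −k₁/(k₁+k₂·C_A).
Integrating from C_{A0} to C_A: C_R = (0.267/0.990)·ln[(0.267+0.990·5.11)/(0.267+0.990·1.65)] = 0.2697·ln(5.326/1.901) = 0.2778 mol/dm³.
Y_R = C_R/C_{A0} = 0.2778/5.11 = 0.0544.

0.0544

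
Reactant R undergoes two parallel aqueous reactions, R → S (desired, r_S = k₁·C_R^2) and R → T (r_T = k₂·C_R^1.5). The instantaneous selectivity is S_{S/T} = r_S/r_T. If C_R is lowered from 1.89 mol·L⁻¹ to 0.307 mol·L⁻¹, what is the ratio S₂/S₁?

0.403

S_{S/T} = (k₁/k₂)·C_R^0.5, so S₂/S₁ = (C_{R,2}/C_{R,1})^0.5.
= (0.307/1.89)^0.5 = (0.1624)^0.5 = 0.403.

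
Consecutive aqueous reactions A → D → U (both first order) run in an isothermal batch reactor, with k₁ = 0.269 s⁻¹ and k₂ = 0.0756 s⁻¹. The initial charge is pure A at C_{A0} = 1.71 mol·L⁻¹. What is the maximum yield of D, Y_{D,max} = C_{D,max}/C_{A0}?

0.609

At the optimum, C_{D,max}/C_{A0} = (k₁/k₂)^[k₂/(k₂−k₁)].
= (0.269/0.0756)^(0.0756/(0.0756−0.269)) = (3.558)^(-0.3909) = 0.6089.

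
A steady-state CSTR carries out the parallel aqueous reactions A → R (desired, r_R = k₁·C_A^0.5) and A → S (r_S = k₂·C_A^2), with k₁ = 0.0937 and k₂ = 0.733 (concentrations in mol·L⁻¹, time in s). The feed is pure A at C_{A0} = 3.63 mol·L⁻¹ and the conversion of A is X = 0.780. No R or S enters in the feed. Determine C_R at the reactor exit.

Exit C_A = C_{A0}(1−X) = 3.63×0.220 = 0.7986 mol·L⁻¹.
Rates in a CSTR are evaluated at the outlet concentration: r_R = 0.0937×0.7986^0.5 = 0.08373, r_S = 0.733×0.7986^2 = 0.4675.
Fraction of consumed A going to R: r_R/(r_R+r_S) = 0.1519.
C_R = 0.1519·C_{A0}·X = 0.1519×3.63×0.780 = 0.430 mol·L⁻¹.

0.430 mol·L⁻¹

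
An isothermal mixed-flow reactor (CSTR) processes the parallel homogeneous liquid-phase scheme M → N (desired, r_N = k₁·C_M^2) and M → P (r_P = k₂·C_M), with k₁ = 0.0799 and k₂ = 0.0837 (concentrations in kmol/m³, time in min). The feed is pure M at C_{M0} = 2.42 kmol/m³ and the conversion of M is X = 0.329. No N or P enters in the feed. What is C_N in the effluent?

0.484 kmol/m³

Exit C_M = C_{M0}(1−X) = 2.42×0.671 = 1.624 kmol/m³.
A CSTR operates uniformly at the exit composition, giving r_N = 0.2107 and r_P = 0.1359 (each k·C_M^n at C_M = 1.624).
Fraction of consumed M going to N: r_N/(r_N+r_P) = 0.6079.
C_N = 0.6079·C_{M0}·X = 0.6079×2.42×0.329 = 0.484 kmol/m³.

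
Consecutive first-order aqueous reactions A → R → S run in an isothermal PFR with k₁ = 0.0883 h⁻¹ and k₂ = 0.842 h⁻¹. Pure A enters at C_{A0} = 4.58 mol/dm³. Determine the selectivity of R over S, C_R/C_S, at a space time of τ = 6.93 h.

0.160

Solving the coupled first-order balances gives C_R(τ) = [k₁/(k₂−k₁)]·C_{A0}·(e^(−k₁τ) − e^(−k₂τ)).
e^(−k₁τ) = e^(−0.0883×6.93) = e^(−0.6119) = 0.5423; e^(−k₂τ) = e^(−5.835) = 0.002923.
C_R = 0.0883×4.58/(0.842−0.0883) × (0.5423−0.002923) = 0.5366×0.5394 = 0.2894 mol/dm³.
C_A = C_{A0}e^(−k₁τ) = 2.484 mol/dm³, so C_S = C_{A0}−C_A−C_R = 1.807 mol/dm³; C_R/C_S = 0.160.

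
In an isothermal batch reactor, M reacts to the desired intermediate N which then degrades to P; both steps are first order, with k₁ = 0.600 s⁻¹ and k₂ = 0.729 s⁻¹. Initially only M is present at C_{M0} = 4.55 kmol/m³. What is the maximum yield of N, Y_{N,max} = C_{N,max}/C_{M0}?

For a first-order series the maximum intermediate yield is C_{N,max}/C_{M0} = (k₁/k₂)^[k₂/(k₂−k₁)].
= (0.600/0.729)^(0.729/(0.729−0.600)) = (0.8230)^(5.651) = 0.3327.

0.333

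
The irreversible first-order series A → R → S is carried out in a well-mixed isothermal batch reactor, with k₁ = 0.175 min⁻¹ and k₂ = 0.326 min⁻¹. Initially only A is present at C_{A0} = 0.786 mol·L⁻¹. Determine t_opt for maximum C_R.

The intermediate peaks when r₁ = r₂, i.e. k₁e^(−k₁t) = k₂e^(−k₂t), giving t_opt = ln(k₂/k₁)/(k₂−k₁).
= ln(0.326/0.175)/(0.326−0.175) = ln(1.863)/0.1510 = 0.6221/0.1510 = 4.12 min.

4.12 min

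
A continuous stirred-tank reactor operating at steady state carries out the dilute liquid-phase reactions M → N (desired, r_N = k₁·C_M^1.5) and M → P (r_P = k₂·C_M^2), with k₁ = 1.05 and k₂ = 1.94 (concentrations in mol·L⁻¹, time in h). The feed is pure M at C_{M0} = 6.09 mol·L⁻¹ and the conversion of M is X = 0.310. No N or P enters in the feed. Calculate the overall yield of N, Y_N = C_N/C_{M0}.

0.0648

Exit C_M = C_{M0}(1−X) = 6.09×0.690 = 4.202 mol·L⁻¹.
A CSTR operates uniformly at the exit composition, giving r_N = 9.045 and r_P = 34.26 (each k·C_M^n at C_M = 4.202).
Fraction of consumed M going to N: r_N/(r_N+r_P) = 0.2089.
C_N = 0.2089·C_{M0}·X = 0.2089×6.09×0.310 = 0.394 mol·L⁻¹; Y_N = C_N/C_{M0} = 0.0648.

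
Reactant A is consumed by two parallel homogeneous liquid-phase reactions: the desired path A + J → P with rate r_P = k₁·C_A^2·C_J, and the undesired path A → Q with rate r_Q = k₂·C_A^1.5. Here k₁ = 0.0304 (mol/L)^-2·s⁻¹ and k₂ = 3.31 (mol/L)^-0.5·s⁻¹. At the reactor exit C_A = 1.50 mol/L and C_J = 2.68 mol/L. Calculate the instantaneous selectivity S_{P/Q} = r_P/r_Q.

S_{P/Q} = r_P/r_Q = (k₁·C_A^2·C_J)/(k₂·C_A^1.5) = (k₁/k₂)·C_A^0.5·C_J.
= (0.0304×1.500^2×2.680) / (3.31×1.500^1.5) = 0.1833/6.081 = 0.0301.
Since the desired path is higher order in A, keeping C_A high (PFR or concentrated feed) favours P.

0.0301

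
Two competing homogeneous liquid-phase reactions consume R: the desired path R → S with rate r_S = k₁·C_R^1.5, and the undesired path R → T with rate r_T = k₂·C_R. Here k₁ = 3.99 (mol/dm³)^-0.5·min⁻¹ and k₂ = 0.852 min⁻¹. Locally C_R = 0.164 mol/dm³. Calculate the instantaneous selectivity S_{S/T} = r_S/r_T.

S_{S/T} = r_S/r_T = (k₁·C_R^1.5)/(k₂·C_R) = (k₁/k₂)·C_R^0.5.
= (3.99×0.1640^1.5) / (0.852×0.1640) = 0.2650/0.1397 = 1.90.
Since the desired path is higher order in R, keeping C_R high (PFR or concentrated feed) favours S.

1.90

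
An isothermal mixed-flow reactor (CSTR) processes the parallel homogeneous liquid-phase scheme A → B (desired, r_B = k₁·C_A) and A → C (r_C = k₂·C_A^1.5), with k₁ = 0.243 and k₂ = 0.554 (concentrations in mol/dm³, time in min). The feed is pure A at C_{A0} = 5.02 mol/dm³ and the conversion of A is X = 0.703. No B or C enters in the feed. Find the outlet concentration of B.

Exit C_A = C_{A0}(1−X) = 5.02×0.297 = 1.491 mol/dm³.
In a CSTR the entire volume is at exit conditions, so r_B = 0.243×1.491 = 0.3623 and r_C = 0.554×1.491^1.5 = 1.009.
Fraction of consumed A going to B: r_B/(r_B+r_C) = 0.2643.
C_B = 0.2643·C_{A0}·X = 0.2643×5.02×0.703 = 0.933 mol/dm³.

0.933 mol/dm³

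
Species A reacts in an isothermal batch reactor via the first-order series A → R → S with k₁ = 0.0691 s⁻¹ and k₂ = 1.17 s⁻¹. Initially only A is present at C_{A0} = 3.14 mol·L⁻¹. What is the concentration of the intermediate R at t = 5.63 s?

0.133 mol·L⁻¹

The intermediate concentration in a first-order A→B→C sequence is C_R = k₁C_{A0}(e^(−k₁t) − e^(−k₂t))/(k₂−k₁).
e^(−k₁t) = e^(−0.0691×5.63) = e^(−0.3890) = 0.6777; e^(−k₂t) = e^(−6.587) = 0.001378.
C_R = 0.0691×3.14/(1.17−0.0691) × (0.6777−0.001378) = 0.1971×0.6763 = 0.1333 mol·L⁻¹.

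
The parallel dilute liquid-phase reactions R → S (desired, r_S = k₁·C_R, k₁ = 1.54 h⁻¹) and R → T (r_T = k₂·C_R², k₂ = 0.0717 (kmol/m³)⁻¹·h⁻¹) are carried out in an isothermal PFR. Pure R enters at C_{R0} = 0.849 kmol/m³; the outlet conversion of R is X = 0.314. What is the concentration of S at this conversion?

C_R = C_{R0}(1−X) = 0.5824 kmol/m³.
Along a PFR/batch, dC_S/dC_R = −r_S/(r_S+r_T) = −k₁/(k₁+k₂·C_R).
Integrating from C_{R0} to C_R: C_S = (1.54/0.0717)·ln[(1.54+0.0717·0.849)/(1.54+0.0717·0.582)] = 21.48·ln(1.601/1.582) = 0.2580 kmol/m³.

0.258 kmol/m³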